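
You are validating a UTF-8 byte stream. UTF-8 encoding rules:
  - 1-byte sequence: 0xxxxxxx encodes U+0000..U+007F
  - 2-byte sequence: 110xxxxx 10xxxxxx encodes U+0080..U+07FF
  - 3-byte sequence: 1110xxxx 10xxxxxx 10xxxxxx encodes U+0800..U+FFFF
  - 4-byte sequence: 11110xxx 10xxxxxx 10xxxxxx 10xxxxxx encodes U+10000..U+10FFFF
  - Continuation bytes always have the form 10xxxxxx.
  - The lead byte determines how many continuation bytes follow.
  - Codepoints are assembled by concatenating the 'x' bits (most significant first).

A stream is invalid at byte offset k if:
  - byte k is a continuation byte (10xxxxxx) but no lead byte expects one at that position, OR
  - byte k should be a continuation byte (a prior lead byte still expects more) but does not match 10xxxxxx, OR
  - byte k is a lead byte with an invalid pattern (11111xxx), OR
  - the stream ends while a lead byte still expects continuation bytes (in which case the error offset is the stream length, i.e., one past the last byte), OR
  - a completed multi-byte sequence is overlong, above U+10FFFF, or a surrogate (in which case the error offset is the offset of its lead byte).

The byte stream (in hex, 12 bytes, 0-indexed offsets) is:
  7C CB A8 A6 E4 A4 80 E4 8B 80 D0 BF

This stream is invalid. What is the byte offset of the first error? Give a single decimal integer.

Byte[0]=7C: 1-byte ASCII. cp=U+007C
Byte[1]=CB: 2-byte lead, need 1 cont bytes. acc=0xB
Byte[2]=A8: continuation. acc=(acc<<6)|0x28=0x2E8
Completed: cp=U+02E8 (starts at byte 1)
Byte[3]=A6: INVALID lead byte (not 0xxx/110x/1110/11110)

Answer: 3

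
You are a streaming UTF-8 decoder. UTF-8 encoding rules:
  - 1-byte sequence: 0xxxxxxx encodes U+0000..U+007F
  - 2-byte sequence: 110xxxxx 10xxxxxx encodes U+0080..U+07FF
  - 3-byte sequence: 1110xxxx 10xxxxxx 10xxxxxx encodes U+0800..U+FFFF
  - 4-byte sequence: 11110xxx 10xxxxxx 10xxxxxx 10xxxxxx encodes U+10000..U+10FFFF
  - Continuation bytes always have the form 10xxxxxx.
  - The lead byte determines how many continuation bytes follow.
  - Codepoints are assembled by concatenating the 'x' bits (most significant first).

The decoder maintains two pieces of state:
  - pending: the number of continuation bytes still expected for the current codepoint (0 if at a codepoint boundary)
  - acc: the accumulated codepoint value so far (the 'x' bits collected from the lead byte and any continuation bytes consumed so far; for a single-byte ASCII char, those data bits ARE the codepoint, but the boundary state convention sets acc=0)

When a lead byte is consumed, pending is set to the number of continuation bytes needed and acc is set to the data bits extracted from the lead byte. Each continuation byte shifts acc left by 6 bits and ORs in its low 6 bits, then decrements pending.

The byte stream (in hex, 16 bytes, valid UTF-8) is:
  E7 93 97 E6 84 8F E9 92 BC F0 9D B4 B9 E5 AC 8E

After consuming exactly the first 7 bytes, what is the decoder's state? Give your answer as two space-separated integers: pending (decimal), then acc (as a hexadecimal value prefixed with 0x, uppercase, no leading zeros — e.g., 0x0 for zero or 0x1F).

Answer: 2 0x9

Derivation:
Byte[0]=E7: 3-byte lead. pending=2, acc=0x7
Byte[1]=93: continuation. acc=(acc<<6)|0x13=0x1D3, pending=1
Byte[2]=97: continuation. acc=(acc<<6)|0x17=0x74D7, pending=0
Byte[3]=E6: 3-byte lead. pending=2, acc=0x6
Byte[4]=84: continuation. acc=(acc<<6)|0x04=0x184, pending=1
Byte[5]=8F: continuation. acc=(acc<<6)|0x0F=0x610F, pending=0
Byte[6]=E9: 3-byte lead. pending=2, acc=0x9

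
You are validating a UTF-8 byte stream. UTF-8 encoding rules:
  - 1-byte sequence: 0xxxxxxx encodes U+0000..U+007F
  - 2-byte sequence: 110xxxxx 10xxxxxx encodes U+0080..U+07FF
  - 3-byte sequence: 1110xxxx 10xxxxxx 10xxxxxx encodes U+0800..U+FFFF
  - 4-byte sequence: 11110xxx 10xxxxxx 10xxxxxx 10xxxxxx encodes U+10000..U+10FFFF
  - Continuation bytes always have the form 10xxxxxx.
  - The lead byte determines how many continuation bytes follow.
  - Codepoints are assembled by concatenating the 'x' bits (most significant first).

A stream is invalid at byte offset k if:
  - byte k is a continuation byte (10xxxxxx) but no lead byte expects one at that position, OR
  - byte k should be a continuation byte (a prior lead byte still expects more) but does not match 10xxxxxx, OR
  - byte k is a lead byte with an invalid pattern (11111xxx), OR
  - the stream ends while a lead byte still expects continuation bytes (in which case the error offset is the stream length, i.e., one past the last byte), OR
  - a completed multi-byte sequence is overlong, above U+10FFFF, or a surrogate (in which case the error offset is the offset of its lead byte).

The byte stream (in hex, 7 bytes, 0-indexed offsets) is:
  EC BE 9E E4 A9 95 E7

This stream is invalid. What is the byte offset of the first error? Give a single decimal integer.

Answer: 7

Derivation:
Byte[0]=EC: 3-byte lead, need 2 cont bytes. acc=0xC
Byte[1]=BE: continuation. acc=(acc<<6)|0x3E=0x33E
Byte[2]=9E: continuation. acc=(acc<<6)|0x1E=0xCF9E
Completed: cp=U+CF9E (starts at byte 0)
Byte[3]=E4: 3-byte lead, need 2 cont bytes. acc=0x4
Byte[4]=A9: continuation. acc=(acc<<6)|0x29=0x129
Byte[5]=95: continuation. acc=(acc<<6)|0x15=0x4A55
Completed: cp=U+4A55 (starts at byte 3)
Byte[6]=E7: 3-byte lead, need 2 cont bytes. acc=0x7
Byte[7]: stream ended, expected continuation. INVALID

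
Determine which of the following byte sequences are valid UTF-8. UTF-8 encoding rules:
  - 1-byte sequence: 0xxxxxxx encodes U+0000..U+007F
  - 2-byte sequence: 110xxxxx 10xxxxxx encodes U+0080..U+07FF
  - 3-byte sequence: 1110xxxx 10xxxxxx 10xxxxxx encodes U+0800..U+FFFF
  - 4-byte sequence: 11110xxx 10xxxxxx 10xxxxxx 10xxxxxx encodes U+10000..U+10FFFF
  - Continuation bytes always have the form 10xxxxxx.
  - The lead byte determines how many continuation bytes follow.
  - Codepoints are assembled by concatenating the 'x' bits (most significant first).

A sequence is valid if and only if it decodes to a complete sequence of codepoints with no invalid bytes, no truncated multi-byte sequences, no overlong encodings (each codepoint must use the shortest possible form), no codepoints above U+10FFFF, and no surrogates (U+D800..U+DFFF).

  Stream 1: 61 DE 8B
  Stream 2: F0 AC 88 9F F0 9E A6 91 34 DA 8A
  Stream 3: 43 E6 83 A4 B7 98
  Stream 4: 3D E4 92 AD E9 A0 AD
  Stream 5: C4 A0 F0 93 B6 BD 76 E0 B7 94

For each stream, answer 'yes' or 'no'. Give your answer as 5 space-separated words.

Answer: yes yes no yes yes

Derivation:
Stream 1: decodes cleanly. VALID
Stream 2: decodes cleanly. VALID
Stream 3: error at byte offset 4. INVALID
Stream 4: decodes cleanly. VALID
Stream 5: decodes cleanly. VALID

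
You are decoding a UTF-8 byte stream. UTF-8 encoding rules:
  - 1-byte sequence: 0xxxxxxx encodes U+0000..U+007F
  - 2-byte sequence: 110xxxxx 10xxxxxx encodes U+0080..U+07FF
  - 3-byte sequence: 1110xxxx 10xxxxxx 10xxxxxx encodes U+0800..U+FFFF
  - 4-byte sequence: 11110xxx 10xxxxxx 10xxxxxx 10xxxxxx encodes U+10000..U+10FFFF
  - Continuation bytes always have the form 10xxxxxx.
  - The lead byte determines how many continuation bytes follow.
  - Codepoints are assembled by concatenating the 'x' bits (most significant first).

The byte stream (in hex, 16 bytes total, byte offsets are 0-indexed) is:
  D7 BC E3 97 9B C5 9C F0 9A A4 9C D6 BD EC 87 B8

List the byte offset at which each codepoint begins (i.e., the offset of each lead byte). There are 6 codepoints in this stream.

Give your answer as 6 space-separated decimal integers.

Answer: 0 2 5 7 11 13

Derivation:
Byte[0]=D7: 2-byte lead, need 1 cont bytes. acc=0x17
Byte[1]=BC: continuation. acc=(acc<<6)|0x3C=0x5FC
Completed: cp=U+05FC (starts at byte 0)
Byte[2]=E3: 3-byte lead, need 2 cont bytes. acc=0x3
Byte[3]=97: continuation. acc=(acc<<6)|0x17=0xD7
Byte[4]=9B: continuation. acc=(acc<<6)|0x1B=0x35DB
Completed: cp=U+35DB (starts at byte 2)
Byte[5]=C5: 2-byte lead, need 1 cont bytes. acc=0x5
Byte[6]=9C: continuation. acc=(acc<<6)|0x1C=0x15C
Completed: cp=U+015C (starts at byte 5)
Byte[7]=F0: 4-byte lead, need 3 cont bytes. acc=0x0
Byte[8]=9A: continuation. acc=(acc<<6)|0x1A=0x1A
Byte[9]=A4: continuation. acc=(acc<<6)|0x24=0x6A4
Byte[10]=9C: continuation. acc=(acc<<6)|0x1C=0x1A91C
Completed: cp=U+1A91C (starts at byte 7)
Byte[11]=D6: 2-byte lead, need 1 cont bytes. acc=0x16
Byte[12]=BD: continuation. acc=(acc<<6)|0x3D=0x5BD
Completed: cp=U+05BD (starts at byte 11)
Byte[13]=EC: 3-byte lead, need 2 cont bytes. acc=0xC
Byte[14]=87: continuation. acc=(acc<<6)|0x07=0x307
Byte[15]=B8: continuation. acc=(acc<<6)|0x38=0xC1F8
Completed: cp=U+C1F8 (starts at byte 13)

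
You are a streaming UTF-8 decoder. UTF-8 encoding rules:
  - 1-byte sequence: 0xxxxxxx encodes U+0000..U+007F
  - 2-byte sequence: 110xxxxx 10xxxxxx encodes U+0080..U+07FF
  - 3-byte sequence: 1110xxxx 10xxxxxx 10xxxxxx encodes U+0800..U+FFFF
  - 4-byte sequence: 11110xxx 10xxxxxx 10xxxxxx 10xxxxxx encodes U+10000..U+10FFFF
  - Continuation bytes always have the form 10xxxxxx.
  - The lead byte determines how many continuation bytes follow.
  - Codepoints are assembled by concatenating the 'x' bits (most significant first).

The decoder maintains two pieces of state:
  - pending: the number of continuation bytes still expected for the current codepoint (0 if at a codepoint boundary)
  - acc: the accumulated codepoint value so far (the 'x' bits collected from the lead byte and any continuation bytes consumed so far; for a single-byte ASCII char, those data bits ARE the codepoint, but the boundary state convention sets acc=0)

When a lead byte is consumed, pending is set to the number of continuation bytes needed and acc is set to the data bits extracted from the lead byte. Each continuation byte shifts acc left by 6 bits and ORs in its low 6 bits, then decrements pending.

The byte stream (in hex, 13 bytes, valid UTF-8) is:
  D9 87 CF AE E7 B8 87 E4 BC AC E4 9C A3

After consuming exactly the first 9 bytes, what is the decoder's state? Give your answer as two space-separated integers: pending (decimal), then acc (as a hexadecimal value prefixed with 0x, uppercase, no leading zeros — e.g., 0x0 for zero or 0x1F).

Byte[0]=D9: 2-byte lead. pending=1, acc=0x19
Byte[1]=87: continuation. acc=(acc<<6)|0x07=0x647, pending=0
Byte[2]=CF: 2-byte lead. pending=1, acc=0xF
Byte[3]=AE: continuation. acc=(acc<<6)|0x2E=0x3EE, pending=0
Byte[4]=E7: 3-byte lead. pending=2, acc=0x7
Byte[5]=B8: continuation. acc=(acc<<6)|0x38=0x1F8, pending=1
Byte[6]=87: continuation. acc=(acc<<6)|0x07=0x7E07, pending=0
Byte[7]=E4: 3-byte lead. pending=2, acc=0x4
Byte[8]=BC: continuation. acc=(acc<<6)|0x3C=0x13C, pending=1

Answer: 1 0x13C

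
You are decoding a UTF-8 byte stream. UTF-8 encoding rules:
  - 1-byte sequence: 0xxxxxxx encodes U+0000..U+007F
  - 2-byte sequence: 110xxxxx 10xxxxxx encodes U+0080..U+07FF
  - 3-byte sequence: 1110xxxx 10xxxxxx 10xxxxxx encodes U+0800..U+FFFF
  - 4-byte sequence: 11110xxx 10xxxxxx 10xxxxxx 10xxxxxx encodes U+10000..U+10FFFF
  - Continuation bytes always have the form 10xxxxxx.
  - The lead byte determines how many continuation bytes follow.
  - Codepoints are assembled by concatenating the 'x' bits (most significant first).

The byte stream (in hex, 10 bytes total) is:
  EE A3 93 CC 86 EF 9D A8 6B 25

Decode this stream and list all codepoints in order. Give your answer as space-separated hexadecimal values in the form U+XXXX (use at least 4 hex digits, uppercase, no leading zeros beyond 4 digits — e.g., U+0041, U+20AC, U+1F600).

Byte[0]=EE: 3-byte lead, need 2 cont bytes. acc=0xE
Byte[1]=A3: continuation. acc=(acc<<6)|0x23=0x3A3
Byte[2]=93: continuation. acc=(acc<<6)|0x13=0xE8D3
Completed: cp=U+E8D3 (starts at byte 0)
Byte[3]=CC: 2-byte lead, need 1 cont bytes. acc=0xC
Byte[4]=86: continuation. acc=(acc<<6)|0x06=0x306
Completed: cp=U+0306 (starts at byte 3)
Byte[5]=EF: 3-byte lead, need 2 cont bytes. acc=0xF
Byte[6]=9D: continuation. acc=(acc<<6)|0x1D=0x3DD
Byte[7]=A8: continuation. acc=(acc<<6)|0x28=0xF768
Completed: cp=U+F768 (starts at byte 5)
Byte[8]=6B: 1-byte ASCII. cp=U+006B
Byte[9]=25: 1-byte ASCII. cp=U+0025

Answer: U+E8D3 U+0306 U+F768 U+006B U+0025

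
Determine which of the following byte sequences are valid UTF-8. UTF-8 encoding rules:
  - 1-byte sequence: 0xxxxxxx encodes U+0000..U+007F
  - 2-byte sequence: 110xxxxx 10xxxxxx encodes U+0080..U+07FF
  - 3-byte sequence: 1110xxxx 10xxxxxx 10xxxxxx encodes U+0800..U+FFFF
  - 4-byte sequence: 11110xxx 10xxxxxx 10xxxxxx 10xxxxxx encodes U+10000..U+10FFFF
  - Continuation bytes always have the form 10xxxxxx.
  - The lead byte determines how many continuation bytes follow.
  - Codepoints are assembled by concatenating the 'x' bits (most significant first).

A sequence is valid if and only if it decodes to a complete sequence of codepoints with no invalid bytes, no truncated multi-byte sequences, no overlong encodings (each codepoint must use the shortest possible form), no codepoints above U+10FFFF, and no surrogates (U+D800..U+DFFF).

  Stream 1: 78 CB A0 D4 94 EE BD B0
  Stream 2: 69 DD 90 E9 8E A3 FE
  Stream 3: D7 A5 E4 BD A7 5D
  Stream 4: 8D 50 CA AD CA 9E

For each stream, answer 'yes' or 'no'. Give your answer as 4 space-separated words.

Stream 1: decodes cleanly. VALID
Stream 2: error at byte offset 6. INVALID
Stream 3: decodes cleanly. VALID
Stream 4: error at byte offset 0. INVALID

Answer: yes no yes no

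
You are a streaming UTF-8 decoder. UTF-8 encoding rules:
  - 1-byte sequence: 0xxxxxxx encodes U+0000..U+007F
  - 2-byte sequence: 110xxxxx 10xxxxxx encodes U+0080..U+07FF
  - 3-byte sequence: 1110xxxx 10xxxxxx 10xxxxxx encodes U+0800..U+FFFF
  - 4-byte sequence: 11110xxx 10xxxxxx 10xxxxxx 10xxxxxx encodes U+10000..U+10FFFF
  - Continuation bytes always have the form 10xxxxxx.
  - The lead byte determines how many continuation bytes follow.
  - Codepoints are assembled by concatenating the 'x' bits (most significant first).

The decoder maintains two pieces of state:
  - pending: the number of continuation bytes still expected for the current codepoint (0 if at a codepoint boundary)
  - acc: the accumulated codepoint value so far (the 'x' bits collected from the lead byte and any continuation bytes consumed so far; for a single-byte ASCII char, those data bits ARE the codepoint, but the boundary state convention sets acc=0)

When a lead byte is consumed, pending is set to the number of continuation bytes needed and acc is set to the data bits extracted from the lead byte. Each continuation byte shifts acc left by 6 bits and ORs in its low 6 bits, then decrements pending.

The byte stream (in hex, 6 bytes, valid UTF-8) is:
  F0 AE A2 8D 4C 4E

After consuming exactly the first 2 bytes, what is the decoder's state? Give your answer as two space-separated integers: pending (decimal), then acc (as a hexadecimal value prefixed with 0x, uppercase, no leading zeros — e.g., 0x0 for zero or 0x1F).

Byte[0]=F0: 4-byte lead. pending=3, acc=0x0
Byte[1]=AE: continuation. acc=(acc<<6)|0x2E=0x2E, pending=2

Answer: 2 0x2E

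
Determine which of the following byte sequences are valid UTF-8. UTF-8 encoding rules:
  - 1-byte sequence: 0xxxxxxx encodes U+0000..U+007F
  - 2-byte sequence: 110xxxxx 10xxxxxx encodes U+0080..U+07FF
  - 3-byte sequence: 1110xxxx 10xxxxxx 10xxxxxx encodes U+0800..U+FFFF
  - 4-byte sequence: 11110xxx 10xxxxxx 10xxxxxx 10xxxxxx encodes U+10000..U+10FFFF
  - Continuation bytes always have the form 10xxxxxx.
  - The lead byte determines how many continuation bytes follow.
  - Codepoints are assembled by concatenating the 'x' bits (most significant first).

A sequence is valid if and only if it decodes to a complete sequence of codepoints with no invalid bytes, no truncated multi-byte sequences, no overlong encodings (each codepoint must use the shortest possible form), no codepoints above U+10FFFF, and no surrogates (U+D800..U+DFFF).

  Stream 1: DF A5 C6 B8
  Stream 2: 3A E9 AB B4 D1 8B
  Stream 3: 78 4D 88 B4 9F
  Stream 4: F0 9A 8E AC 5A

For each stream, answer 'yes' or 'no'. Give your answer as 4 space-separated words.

Answer: yes yes no yes

Derivation:
Stream 1: decodes cleanly. VALID
Stream 2: decodes cleanly. VALID
Stream 3: error at byte offset 2. INVALID
Stream 4: decodes cleanly. VALID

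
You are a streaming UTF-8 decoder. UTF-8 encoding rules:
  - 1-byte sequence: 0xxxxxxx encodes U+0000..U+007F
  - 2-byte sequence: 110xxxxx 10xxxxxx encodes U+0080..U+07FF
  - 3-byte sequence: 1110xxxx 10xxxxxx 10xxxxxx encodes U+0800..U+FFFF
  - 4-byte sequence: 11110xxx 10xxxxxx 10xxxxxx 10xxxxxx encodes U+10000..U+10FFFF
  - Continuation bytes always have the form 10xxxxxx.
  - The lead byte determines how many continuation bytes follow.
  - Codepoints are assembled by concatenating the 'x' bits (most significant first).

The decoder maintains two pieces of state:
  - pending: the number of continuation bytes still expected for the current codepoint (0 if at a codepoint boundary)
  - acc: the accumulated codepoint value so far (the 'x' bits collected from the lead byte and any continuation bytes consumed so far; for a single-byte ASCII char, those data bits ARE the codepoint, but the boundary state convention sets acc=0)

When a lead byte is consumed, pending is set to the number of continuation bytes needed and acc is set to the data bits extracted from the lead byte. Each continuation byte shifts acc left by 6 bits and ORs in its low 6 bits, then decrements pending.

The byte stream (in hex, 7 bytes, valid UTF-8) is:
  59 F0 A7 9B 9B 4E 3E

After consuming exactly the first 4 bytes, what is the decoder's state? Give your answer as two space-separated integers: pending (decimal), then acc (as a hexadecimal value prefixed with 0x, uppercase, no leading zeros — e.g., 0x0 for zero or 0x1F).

Answer: 1 0x9DB

Derivation:
Byte[0]=59: 1-byte. pending=0, acc=0x0
Byte[1]=F0: 4-byte lead. pending=3, acc=0x0
Byte[2]=A7: continuation. acc=(acc<<6)|0x27=0x27, pending=2
Byte[3]=9B: continuation. acc=(acc<<6)|0x1B=0x9DB, pending=1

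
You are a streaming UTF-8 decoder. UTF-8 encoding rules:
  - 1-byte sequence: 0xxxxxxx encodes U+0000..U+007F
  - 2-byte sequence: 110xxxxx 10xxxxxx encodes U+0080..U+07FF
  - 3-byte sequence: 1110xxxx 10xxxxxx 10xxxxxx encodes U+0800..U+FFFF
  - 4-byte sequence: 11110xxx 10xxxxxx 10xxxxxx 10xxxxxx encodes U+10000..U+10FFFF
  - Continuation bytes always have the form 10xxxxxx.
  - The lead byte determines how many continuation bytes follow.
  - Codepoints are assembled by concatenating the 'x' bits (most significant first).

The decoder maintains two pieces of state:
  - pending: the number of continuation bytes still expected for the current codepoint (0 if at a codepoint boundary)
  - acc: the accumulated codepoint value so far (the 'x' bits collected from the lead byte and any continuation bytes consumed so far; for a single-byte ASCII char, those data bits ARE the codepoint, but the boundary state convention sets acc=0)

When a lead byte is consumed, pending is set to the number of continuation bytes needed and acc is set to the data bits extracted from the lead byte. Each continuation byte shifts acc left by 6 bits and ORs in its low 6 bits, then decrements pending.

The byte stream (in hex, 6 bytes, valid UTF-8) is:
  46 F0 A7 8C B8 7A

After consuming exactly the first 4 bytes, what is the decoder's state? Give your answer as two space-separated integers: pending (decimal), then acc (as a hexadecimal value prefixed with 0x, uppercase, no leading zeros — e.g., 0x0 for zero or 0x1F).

Byte[0]=46: 1-byte. pending=0, acc=0x0
Byte[1]=F0: 4-byte lead. pending=3, acc=0x0
Byte[2]=A7: continuation. acc=(acc<<6)|0x27=0x27, pending=2
Byte[3]=8C: continuation. acc=(acc<<6)|0x0C=0x9CC, pending=1

Answer: 1 0x9CC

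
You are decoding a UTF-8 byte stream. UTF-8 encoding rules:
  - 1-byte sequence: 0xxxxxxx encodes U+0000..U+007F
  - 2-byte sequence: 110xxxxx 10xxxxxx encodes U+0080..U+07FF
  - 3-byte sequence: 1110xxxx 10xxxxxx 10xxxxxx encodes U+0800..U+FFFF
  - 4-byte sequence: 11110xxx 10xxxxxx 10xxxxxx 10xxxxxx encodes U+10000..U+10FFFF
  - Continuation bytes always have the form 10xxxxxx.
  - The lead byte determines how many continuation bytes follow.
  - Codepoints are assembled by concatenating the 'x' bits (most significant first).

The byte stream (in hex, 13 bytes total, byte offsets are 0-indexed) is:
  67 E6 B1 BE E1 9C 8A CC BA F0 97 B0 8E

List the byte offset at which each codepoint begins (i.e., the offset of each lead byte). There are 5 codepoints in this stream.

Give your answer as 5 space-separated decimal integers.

Byte[0]=67: 1-byte ASCII. cp=U+0067
Byte[1]=E6: 3-byte lead, need 2 cont bytes. acc=0x6
Byte[2]=B1: continuation. acc=(acc<<6)|0x31=0x1B1
Byte[3]=BE: continuation. acc=(acc<<6)|0x3E=0x6C7E
Completed: cp=U+6C7E (starts at byte 1)
Byte[4]=E1: 3-byte lead, need 2 cont bytes. acc=0x1
Byte[5]=9C: continuation. acc=(acc<<6)|0x1C=0x5C
Byte[6]=8A: continuation. acc=(acc<<6)|0x0A=0x170A
Completed: cp=U+170A (starts at byte 4)
Byte[7]=CC: 2-byte lead, need 1 cont bytes. acc=0xC
Byte[8]=BA: continuation. acc=(acc<<6)|0x3A=0x33A
Completed: cp=U+033A (starts at byte 7)
Byte[9]=F0: 4-byte lead, need 3 cont bytes. acc=0x0
Byte[10]=97: continuation. acc=(acc<<6)|0x17=0x17
Byte[11]=B0: continuation. acc=(acc<<6)|0x30=0x5F0
Byte[12]=8E: continuation. acc=(acc<<6)|0x0E=0x17C0E
Completed: cp=U+17C0E (starts at byte 9)

Answer: 0 1 4 7 9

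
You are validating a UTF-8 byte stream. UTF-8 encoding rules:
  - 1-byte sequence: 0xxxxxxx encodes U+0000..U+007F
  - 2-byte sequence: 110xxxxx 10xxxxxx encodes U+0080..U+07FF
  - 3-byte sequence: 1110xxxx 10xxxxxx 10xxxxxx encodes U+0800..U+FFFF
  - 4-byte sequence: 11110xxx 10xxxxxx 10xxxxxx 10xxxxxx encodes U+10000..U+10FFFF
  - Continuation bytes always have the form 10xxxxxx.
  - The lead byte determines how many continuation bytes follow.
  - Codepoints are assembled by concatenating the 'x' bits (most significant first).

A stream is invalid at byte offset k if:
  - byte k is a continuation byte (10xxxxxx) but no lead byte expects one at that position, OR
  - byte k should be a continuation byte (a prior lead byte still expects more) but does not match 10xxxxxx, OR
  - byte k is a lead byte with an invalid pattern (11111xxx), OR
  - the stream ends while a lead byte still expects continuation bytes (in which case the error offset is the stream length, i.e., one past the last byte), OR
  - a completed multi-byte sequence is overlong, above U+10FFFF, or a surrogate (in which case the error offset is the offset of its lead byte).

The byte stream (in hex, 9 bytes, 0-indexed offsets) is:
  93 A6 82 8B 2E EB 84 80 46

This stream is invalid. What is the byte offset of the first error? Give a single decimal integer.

Answer: 0

Derivation:
Byte[0]=93: INVALID lead byte (not 0xxx/110x/1110/11110)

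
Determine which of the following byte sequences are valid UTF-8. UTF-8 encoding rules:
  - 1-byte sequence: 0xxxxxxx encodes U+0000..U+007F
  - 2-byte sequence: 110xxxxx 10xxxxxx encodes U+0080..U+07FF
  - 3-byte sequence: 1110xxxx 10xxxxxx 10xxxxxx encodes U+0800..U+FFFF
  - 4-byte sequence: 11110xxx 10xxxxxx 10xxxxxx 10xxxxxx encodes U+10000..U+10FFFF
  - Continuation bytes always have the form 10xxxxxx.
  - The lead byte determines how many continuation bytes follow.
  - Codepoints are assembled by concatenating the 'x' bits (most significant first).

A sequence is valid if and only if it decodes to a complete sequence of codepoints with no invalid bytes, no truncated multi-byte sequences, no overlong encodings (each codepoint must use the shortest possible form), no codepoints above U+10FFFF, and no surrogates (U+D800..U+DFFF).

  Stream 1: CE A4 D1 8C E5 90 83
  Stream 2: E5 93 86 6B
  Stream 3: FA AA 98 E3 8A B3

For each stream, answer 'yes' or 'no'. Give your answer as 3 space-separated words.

Answer: yes yes no

Derivation:
Stream 1: decodes cleanly. VALID
Stream 2: decodes cleanly. VALID
Stream 3: error at byte offset 0. INVALID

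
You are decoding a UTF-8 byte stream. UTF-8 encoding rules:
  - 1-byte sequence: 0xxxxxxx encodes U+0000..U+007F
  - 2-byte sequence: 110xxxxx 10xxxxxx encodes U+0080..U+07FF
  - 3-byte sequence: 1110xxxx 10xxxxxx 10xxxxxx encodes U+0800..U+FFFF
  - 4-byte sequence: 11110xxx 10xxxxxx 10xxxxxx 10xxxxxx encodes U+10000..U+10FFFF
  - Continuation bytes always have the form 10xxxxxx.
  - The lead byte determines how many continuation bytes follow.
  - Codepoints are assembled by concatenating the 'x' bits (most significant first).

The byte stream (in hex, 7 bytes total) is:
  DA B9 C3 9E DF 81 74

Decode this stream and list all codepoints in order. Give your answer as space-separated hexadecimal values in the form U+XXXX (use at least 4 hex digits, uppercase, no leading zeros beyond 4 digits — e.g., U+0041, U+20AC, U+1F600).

Byte[0]=DA: 2-byte lead, need 1 cont bytes. acc=0x1A
Byte[1]=B9: continuation. acc=(acc<<6)|0x39=0x6B9
Completed: cp=U+06B9 (starts at byte 0)
Byte[2]=C3: 2-byte lead, need 1 cont bytes. acc=0x3
Byte[3]=9E: continuation. acc=(acc<<6)|0x1E=0xDE
Completed: cp=U+00DE (starts at byte 2)
Byte[4]=DF: 2-byte lead, need 1 cont bytes. acc=0x1F
Byte[5]=81: continuation. acc=(acc<<6)|0x01=0x7C1
Completed: cp=U+07C1 (starts at byte 4)
Byte[6]=74: 1-byte ASCII. cp=U+0074

Answer: U+06B9 U+00DE U+07C1 U+0074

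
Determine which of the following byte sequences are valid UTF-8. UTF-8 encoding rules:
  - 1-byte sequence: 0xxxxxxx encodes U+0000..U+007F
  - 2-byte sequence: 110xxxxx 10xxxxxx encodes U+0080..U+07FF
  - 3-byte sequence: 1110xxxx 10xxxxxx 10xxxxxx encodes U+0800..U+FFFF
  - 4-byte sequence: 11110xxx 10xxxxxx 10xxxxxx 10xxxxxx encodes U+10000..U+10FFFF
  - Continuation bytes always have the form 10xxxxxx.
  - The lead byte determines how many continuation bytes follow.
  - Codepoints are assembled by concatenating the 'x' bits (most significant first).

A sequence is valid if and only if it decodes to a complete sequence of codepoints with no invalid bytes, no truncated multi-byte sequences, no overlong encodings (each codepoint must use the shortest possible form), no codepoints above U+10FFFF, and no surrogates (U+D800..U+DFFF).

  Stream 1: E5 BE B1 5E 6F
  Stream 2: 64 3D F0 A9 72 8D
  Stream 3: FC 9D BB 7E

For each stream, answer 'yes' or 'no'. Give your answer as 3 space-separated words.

Stream 1: decodes cleanly. VALID
Stream 2: error at byte offset 4. INVALID
Stream 3: error at byte offset 0. INVALID

Answer: yes no no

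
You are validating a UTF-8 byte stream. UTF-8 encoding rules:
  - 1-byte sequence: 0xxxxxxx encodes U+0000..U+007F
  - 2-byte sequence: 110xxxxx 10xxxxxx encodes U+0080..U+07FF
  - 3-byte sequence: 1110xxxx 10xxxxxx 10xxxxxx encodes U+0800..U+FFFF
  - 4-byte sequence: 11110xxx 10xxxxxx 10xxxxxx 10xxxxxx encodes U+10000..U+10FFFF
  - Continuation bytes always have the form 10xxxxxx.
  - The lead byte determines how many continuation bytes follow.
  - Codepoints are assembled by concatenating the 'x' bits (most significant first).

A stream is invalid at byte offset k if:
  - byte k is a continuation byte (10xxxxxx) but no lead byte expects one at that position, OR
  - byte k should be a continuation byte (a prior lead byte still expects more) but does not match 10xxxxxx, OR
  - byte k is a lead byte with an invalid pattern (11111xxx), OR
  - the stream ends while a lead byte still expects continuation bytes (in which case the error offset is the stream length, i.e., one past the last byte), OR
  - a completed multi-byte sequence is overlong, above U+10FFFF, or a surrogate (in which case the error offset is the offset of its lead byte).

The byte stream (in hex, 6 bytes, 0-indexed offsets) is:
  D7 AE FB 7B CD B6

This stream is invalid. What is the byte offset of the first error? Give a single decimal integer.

Answer: 2

Derivation:
Byte[0]=D7: 2-byte lead, need 1 cont bytes. acc=0x17
Byte[1]=AE: continuation. acc=(acc<<6)|0x2E=0x5EE
Completed: cp=U+05EE (starts at byte 0)
Byte[2]=FB: INVALID lead byte (not 0xxx/110x/1110/11110)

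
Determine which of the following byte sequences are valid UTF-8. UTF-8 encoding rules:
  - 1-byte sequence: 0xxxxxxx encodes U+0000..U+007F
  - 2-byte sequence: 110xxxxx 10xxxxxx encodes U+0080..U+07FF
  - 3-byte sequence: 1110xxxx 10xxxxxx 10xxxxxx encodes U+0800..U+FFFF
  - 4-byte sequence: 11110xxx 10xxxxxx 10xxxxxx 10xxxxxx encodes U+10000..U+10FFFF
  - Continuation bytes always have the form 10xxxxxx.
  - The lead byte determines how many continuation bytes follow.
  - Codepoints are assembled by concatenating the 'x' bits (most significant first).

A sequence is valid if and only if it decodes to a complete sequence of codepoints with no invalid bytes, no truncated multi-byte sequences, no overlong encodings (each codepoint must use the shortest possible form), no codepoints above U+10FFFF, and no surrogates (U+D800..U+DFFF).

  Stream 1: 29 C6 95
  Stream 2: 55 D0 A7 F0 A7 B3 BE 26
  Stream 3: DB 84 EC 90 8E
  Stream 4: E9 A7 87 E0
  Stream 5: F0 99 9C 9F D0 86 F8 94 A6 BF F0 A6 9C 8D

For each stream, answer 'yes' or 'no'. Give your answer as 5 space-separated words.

Stream 1: decodes cleanly. VALID
Stream 2: decodes cleanly. VALID
Stream 3: decodes cleanly. VALID
Stream 4: error at byte offset 4. INVALID
Stream 5: error at byte offset 6. INVALID

Answer: yes yes yes no no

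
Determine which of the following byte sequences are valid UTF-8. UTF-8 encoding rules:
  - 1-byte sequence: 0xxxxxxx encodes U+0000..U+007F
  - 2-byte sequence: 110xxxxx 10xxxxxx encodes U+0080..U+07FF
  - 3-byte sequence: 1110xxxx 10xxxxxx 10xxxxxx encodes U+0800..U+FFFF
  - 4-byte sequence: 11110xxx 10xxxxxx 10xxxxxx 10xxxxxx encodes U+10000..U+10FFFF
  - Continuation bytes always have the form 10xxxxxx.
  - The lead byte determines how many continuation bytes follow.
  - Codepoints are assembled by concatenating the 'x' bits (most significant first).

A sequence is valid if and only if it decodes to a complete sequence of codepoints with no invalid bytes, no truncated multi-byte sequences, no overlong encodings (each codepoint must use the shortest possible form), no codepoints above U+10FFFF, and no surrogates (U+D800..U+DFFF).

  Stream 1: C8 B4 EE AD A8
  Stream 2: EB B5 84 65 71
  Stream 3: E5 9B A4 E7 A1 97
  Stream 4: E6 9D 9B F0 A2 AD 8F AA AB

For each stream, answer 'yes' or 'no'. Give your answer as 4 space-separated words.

Answer: yes yes yes no

Derivation:
Stream 1: decodes cleanly. VALID
Stream 2: decodes cleanly. VALID
Stream 3: decodes cleanly. VALID
Stream 4: error at byte offset 7. INVALID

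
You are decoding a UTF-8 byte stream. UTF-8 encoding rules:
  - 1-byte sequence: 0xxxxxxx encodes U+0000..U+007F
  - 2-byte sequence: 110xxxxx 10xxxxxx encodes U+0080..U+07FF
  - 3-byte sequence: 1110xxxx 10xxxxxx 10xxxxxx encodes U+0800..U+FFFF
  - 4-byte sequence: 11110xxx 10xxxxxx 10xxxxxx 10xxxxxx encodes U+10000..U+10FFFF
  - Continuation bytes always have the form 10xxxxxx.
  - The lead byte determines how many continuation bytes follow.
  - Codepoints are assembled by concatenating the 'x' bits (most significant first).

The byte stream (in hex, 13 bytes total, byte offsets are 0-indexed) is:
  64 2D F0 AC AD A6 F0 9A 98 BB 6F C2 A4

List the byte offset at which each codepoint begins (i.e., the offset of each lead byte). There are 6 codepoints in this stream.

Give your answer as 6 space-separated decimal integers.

Byte[0]=64: 1-byte ASCII. cp=U+0064
Byte[1]=2D: 1-byte ASCII. cp=U+002D
Byte[2]=F0: 4-byte lead, need 3 cont bytes. acc=0x0
Byte[3]=AC: continuation. acc=(acc<<6)|0x2C=0x2C
Byte[4]=AD: continuation. acc=(acc<<6)|0x2D=0xB2D
Byte[5]=A6: continuation. acc=(acc<<6)|0x26=0x2CB66
Completed: cp=U+2CB66 (starts at byte 2)
Byte[6]=F0: 4-byte lead, need 3 cont bytes. acc=0x0
Byte[7]=9A: continuation. acc=(acc<<6)|0x1A=0x1A
Byte[8]=98: continuation. acc=(acc<<6)|0x18=0x698
Byte[9]=BB: continuation. acc=(acc<<6)|0x3B=0x1A63B
Completed: cp=U+1A63B (starts at byte 6)
Byte[10]=6F: 1-byte ASCII. cp=U+006F
Byte[11]=C2: 2-byte lead, need 1 cont bytes. acc=0x2
Byte[12]=A4: continuation. acc=(acc<<6)|0x24=0xA4
Completed: cp=U+00A4 (starts at byte 11)

Answer: 0 1 2 6 10 11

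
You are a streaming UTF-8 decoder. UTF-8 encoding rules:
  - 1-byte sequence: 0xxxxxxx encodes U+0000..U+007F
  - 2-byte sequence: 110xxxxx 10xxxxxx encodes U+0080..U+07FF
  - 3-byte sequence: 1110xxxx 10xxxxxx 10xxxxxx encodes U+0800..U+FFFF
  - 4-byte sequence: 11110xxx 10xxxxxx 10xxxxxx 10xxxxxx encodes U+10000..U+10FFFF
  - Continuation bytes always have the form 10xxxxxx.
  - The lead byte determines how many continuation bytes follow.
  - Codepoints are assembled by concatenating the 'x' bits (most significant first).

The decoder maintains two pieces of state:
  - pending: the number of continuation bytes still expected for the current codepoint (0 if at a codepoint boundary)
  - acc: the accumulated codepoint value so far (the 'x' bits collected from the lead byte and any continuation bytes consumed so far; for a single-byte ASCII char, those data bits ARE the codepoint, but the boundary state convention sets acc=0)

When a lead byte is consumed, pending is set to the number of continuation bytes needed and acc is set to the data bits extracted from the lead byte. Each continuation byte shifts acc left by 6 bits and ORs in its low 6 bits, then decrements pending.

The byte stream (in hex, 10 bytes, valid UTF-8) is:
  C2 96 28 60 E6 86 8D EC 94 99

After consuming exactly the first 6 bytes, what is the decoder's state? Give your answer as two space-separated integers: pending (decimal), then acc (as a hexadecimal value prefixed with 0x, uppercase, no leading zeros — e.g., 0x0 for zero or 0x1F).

Answer: 1 0x186

Derivation:
Byte[0]=C2: 2-byte lead. pending=1, acc=0x2
Byte[1]=96: continuation. acc=(acc<<6)|0x16=0x96, pending=0
Byte[2]=28: 1-byte. pending=0, acc=0x0
Byte[3]=60: 1-byte. pending=0, acc=0x0
Byte[4]=E6: 3-byte lead. pending=2, acc=0x6
Byte[5]=86: continuation. acc=(acc<<6)|0x06=0x186, pending=1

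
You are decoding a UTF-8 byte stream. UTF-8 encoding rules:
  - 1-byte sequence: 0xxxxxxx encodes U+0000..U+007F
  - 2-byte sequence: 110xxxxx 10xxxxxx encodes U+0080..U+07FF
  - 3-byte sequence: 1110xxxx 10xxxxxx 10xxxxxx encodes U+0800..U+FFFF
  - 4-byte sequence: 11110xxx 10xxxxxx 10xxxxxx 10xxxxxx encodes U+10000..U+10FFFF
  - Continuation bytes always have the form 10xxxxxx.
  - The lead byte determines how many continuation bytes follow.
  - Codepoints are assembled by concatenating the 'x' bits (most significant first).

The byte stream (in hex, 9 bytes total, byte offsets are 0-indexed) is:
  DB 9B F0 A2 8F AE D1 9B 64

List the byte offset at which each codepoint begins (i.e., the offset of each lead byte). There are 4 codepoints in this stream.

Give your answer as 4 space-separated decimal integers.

Answer: 0 2 6 8

Derivation:
Byte[0]=DB: 2-byte lead, need 1 cont bytes. acc=0x1B
Byte[1]=9B: continuation. acc=(acc<<6)|0x1B=0x6DB
Completed: cp=U+06DB (starts at byte 0)
Byte[2]=F0: 4-byte lead, need 3 cont bytes. acc=0x0
Byte[3]=A2: continuation. acc=(acc<<6)|0x22=0x22
Byte[4]=8F: continuation. acc=(acc<<6)|0x0F=0x88F
Byte[5]=AE: continuation. acc=(acc<<6)|0x2E=0x223EE
Completed: cp=U+223EE (starts at byte 2)
Byte[6]=D1: 2-byte lead, need 1 cont bytes. acc=0x11
Byte[7]=9B: continuation. acc=(acc<<6)|0x1B=0x45B
Completed: cp=U+045B (starts at byte 6)
Byte[8]=64: 1-byte ASCII. cp=U+0064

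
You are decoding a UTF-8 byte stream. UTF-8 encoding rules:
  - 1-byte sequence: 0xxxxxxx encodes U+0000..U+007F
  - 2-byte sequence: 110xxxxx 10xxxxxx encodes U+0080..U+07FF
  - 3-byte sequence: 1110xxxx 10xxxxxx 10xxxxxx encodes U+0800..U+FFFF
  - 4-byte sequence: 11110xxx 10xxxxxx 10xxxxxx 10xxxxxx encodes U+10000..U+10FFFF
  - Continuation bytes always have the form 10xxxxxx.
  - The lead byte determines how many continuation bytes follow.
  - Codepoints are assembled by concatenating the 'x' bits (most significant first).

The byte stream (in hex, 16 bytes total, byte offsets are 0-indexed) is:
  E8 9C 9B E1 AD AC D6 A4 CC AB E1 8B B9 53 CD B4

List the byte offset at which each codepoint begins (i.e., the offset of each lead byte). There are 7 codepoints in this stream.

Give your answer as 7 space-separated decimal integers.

Byte[0]=E8: 3-byte lead, need 2 cont bytes. acc=0x8
Byte[1]=9C: continuation. acc=(acc<<6)|0x1C=0x21C
Byte[2]=9B: continuation. acc=(acc<<6)|0x1B=0x871B
Completed: cp=U+871B (starts at byte 0)
Byte[3]=E1: 3-byte lead, need 2 cont bytes. acc=0x1
Byte[4]=AD: continuation. acc=(acc<<6)|0x2D=0x6D
Byte[5]=AC: continuation. acc=(acc<<6)|0x2C=0x1B6C
Completed: cp=U+1B6C (starts at byte 3)
Byte[6]=D6: 2-byte lead, need 1 cont bytes. acc=0x16
Byte[7]=A4: continuation. acc=(acc<<6)|0x24=0x5A4
Completed: cp=U+05A4 (starts at byte 6)
Byte[8]=CC: 2-byte lead, need 1 cont bytes. acc=0xC
Byte[9]=AB: continuation. acc=(acc<<6)|0x2B=0x32B
Completed: cp=U+032B (starts at byte 8)
Byte[10]=E1: 3-byte lead, need 2 cont bytes. acc=0x1
Byte[11]=8B: continuation. acc=(acc<<6)|0x0B=0x4B
Byte[12]=B9: continuation. acc=(acc<<6)|0x39=0x12F9
Completed: cp=U+12F9 (starts at byte 10)
Byte[13]=53: 1-byte ASCII. cp=U+0053
Byte[14]=CD: 2-byte lead, need 1 cont bytes. acc=0xD
Byte[15]=B4: continuation. acc=(acc<<6)|0x34=0x374
Completed: cp=U+0374 (starts at byte 14)

Answer: 0 3 6 8 10 13 14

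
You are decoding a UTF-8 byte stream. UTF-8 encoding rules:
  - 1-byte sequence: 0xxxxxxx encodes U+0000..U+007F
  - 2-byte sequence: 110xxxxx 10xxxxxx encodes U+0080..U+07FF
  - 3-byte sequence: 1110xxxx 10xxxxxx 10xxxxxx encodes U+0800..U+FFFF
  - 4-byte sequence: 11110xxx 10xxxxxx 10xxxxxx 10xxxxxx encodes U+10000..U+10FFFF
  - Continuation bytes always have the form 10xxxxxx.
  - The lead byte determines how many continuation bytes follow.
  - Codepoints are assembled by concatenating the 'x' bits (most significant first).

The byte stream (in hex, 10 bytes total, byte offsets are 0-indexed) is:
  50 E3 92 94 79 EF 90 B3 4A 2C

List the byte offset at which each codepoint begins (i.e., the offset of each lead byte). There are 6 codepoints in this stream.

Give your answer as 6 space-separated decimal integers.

Byte[0]=50: 1-byte ASCII. cp=U+0050
Byte[1]=E3: 3-byte lead, need 2 cont bytes. acc=0x3
Byte[2]=92: continuation. acc=(acc<<6)|0x12=0xD2
Byte[3]=94: continuation. acc=(acc<<6)|0x14=0x3494
Completed: cp=U+3494 (starts at byte 1)
Byte[4]=79: 1-byte ASCII. cp=U+0079
Byte[5]=EF: 3-byte lead, need 2 cont bytes. acc=0xF
Byte[6]=90: continuation. acc=(acc<<6)|0x10=0x3D0
Byte[7]=B3: continuation. acc=(acc<<6)|0x33=0xF433
Completed: cp=U+F433 (starts at byte 5)
Byte[8]=4A: 1-byte ASCII. cp=U+004A
Byte[9]=2C: 1-byte ASCII. cp=U+002C

Answer: 0 1 4 5 8 9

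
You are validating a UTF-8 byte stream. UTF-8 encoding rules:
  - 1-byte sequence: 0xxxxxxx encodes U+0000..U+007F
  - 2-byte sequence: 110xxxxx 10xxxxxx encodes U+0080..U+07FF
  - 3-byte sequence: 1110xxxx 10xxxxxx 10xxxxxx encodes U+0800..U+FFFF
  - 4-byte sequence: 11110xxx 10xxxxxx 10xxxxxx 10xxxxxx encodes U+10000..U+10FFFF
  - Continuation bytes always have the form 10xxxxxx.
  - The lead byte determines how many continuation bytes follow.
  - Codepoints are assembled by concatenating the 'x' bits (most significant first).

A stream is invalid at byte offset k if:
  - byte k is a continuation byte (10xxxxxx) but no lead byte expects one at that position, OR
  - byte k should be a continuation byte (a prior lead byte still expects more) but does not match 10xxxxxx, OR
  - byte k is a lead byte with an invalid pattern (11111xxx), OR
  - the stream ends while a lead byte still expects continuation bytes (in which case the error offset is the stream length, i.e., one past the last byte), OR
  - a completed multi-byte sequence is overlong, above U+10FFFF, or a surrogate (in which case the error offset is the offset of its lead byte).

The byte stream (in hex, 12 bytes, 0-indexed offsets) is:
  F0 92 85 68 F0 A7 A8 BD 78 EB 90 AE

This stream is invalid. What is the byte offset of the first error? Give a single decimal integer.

Byte[0]=F0: 4-byte lead, need 3 cont bytes. acc=0x0
Byte[1]=92: continuation. acc=(acc<<6)|0x12=0x12
Byte[2]=85: continuation. acc=(acc<<6)|0x05=0x485
Byte[3]=68: expected 10xxxxxx continuation. INVALID

Answer: 3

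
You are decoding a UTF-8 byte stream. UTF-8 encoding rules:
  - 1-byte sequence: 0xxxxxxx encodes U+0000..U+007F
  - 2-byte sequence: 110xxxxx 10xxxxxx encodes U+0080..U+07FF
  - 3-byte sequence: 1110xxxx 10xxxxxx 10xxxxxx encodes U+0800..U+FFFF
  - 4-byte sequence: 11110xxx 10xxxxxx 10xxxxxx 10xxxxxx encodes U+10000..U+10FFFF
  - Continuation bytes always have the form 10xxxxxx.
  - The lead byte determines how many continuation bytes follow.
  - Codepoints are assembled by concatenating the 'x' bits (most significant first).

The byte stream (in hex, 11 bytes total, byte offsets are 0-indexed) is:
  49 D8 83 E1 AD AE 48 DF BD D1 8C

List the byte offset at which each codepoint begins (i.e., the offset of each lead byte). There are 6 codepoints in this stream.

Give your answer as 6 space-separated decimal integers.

Answer: 0 1 3 6 7 9

Derivation:
Byte[0]=49: 1-byte ASCII. cp=U+0049
Byte[1]=D8: 2-byte lead, need 1 cont bytes. acc=0x18
Byte[2]=83: continuation. acc=(acc<<6)|0x03=0x603
Completed: cp=U+0603 (starts at byte 1)
Byte[3]=E1: 3-byte lead, need 2 cont bytes. acc=0x1
Byte[4]=AD: continuation. acc=(acc<<6)|0x2D=0x6D
Byte[5]=AE: continuation. acc=(acc<<6)|0x2E=0x1B6E
Completed: cp=U+1B6E (starts at byte 3)
Byte[6]=48: 1-byte ASCII. cp=U+0048
Byte[7]=DF: 2-byte lead, need 1 cont bytes. acc=0x1F
Byte[8]=BD: continuation. acc=(acc<<6)|0x3D=0x7FD
Completed: cp=U+07FD (starts at byte 7)
Byte[9]=D1: 2-byte lead, need 1 cont bytes. acc=0x11
Byte[10]=8C: continuation. acc=(acc<<6)|0x0C=0x44C
Completed: cp=U+044C (starts at byte 9)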